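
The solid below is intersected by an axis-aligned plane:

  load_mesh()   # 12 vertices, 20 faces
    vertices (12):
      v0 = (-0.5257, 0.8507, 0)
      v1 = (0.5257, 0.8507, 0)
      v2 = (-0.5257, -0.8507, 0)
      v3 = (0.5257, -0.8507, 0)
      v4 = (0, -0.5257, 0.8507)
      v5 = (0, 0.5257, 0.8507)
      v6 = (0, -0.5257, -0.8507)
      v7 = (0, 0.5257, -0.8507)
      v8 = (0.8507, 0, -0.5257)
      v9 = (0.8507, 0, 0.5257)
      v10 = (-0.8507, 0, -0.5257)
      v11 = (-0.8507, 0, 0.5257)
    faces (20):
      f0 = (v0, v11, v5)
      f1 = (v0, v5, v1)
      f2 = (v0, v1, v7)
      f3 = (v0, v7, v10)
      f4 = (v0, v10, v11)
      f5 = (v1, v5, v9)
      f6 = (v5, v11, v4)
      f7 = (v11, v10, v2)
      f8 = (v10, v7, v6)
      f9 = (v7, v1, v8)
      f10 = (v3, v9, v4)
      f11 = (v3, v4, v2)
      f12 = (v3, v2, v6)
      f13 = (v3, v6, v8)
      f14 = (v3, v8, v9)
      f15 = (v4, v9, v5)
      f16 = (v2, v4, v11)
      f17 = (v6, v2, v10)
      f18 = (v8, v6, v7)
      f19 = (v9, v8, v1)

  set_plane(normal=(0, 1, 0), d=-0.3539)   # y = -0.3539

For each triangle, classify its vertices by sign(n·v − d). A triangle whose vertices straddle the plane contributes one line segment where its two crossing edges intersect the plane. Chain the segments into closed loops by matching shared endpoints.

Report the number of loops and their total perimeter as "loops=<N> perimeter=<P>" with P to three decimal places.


loops=1 perimeter=4.893

Straddling triangles (10 of 20):
  (v5,v11,v4) [++-] → (-0.278011, -0.3539, 0.744489)–(0, -0.3539, 0.8507)  len=0.2976
  (v11,v10,v2) [++-] → (-0.715497, -0.3539, -0.307003)–(-0.715497, -0.3539, 0.307003)  len=0.6140
  (v10,v7,v6) [++-] → (0, -0.3539, -0.8507)–(-0.278011, -0.3539, -0.744489)  len=0.2976
  (v3,v9,v4) [-+-] → (0.715497, -0.3539, 0.307003)–(0.278011, -0.3539, 0.744489)  len=0.6187
  (v3,v6,v8) [--+] → (0.278011, -0.3539, -0.744489)–(0.715497, -0.3539, -0.307003)  len=0.6187
  (v3,v8,v9) [-++] → (0.715497, -0.3539, -0.307003)–(0.715497, -0.3539, 0.307003)  len=0.6140
  (v4,v9,v5) [-++] → (0.278011, -0.3539, 0.744489)–(0, -0.3539, 0.8507)  len=0.2976
  (v2,v4,v11) [--+] → (-0.278011, -0.3539, 0.744489)–(-0.715497, -0.3539, 0.307003)  len=0.6187
  (v6,v2,v10) [--+] → (-0.715497, -0.3539, -0.307003)–(-0.278011, -0.3539, -0.744489)  len=0.6187
  (v8,v6,v7) [+-+] → (0.278011, -0.3539, -0.744489)–(0, -0.3539, -0.8507)  len=0.2976

Chained into 1 loop(s):
  loop 1: 10 segments, perimeter = 4.8932
Total perimeter = 4.893


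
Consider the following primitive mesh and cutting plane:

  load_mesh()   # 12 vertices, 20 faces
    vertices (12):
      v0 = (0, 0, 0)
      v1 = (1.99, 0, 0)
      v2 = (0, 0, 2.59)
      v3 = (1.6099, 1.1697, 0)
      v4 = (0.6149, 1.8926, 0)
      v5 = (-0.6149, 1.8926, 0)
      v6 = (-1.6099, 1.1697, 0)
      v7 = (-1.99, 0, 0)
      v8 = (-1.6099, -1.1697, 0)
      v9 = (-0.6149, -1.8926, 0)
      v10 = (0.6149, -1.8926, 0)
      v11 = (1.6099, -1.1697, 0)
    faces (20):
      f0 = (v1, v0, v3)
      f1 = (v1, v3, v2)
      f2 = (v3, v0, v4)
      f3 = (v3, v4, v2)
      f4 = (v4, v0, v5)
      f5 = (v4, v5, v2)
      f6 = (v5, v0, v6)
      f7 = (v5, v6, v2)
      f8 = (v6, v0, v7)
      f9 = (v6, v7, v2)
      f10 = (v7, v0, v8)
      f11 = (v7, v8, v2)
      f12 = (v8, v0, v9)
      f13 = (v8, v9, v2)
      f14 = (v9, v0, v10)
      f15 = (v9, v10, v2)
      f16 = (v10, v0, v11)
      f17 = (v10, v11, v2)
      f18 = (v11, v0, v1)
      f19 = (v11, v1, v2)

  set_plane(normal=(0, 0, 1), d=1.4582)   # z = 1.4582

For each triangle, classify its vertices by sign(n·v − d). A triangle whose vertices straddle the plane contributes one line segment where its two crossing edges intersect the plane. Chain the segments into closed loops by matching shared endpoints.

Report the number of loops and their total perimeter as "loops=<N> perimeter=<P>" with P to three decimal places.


Straddling triangles (10 of 20):
  (v1,v3,v2) [--+] → (0.703508, 0.511145, 1.4582)–(0.869607, 0, 1.4582)  len=0.5375
  (v3,v4,v2) [--+] → (0.268704, 0.827044, 1.4582)–(0.703508, 0.511145, 1.4582)  len=0.5374
  (v4,v5,v2) [--+] → (-0.268704, 0.827044, 1.4582)–(0.268704, 0.827044, 1.4582)  len=0.5374
  (v5,v6,v2) [--+] → (-0.703508, 0.511145, 1.4582)–(-0.268704, 0.827044, 1.4582)  len=0.5374
  (v6,v7,v2) [--+] → (-0.869607, 0, 1.4582)–(-0.703508, 0.511145, 1.4582)  len=0.5375
  (v7,v8,v2) [--+] → (-0.703508, -0.511145, 1.4582)–(-0.869607, 0, 1.4582)  len=0.5375
  (v8,v9,v2) [--+] → (-0.268704, -0.827044, 1.4582)–(-0.703508, -0.511145, 1.4582)  len=0.5374
  (v9,v10,v2) [--+] → (0.268704, -0.827044, 1.4582)–(-0.268704, -0.827044, 1.4582)  len=0.5374
  (v10,v11,v2) [--+] → (0.703508, -0.511145, 1.4582)–(0.268704, -0.827044, 1.4582)  len=0.5374
  (v11,v1,v2) [--+] → (0.869607, 0, 1.4582)–(0.703508, -0.511145, 1.4582)  len=0.5375

Chained into 1 loop(s):
  loop 1: 10 segments, perimeter = 5.3744
Total perimeter = 5.374

loops=1 perimeter=5.374


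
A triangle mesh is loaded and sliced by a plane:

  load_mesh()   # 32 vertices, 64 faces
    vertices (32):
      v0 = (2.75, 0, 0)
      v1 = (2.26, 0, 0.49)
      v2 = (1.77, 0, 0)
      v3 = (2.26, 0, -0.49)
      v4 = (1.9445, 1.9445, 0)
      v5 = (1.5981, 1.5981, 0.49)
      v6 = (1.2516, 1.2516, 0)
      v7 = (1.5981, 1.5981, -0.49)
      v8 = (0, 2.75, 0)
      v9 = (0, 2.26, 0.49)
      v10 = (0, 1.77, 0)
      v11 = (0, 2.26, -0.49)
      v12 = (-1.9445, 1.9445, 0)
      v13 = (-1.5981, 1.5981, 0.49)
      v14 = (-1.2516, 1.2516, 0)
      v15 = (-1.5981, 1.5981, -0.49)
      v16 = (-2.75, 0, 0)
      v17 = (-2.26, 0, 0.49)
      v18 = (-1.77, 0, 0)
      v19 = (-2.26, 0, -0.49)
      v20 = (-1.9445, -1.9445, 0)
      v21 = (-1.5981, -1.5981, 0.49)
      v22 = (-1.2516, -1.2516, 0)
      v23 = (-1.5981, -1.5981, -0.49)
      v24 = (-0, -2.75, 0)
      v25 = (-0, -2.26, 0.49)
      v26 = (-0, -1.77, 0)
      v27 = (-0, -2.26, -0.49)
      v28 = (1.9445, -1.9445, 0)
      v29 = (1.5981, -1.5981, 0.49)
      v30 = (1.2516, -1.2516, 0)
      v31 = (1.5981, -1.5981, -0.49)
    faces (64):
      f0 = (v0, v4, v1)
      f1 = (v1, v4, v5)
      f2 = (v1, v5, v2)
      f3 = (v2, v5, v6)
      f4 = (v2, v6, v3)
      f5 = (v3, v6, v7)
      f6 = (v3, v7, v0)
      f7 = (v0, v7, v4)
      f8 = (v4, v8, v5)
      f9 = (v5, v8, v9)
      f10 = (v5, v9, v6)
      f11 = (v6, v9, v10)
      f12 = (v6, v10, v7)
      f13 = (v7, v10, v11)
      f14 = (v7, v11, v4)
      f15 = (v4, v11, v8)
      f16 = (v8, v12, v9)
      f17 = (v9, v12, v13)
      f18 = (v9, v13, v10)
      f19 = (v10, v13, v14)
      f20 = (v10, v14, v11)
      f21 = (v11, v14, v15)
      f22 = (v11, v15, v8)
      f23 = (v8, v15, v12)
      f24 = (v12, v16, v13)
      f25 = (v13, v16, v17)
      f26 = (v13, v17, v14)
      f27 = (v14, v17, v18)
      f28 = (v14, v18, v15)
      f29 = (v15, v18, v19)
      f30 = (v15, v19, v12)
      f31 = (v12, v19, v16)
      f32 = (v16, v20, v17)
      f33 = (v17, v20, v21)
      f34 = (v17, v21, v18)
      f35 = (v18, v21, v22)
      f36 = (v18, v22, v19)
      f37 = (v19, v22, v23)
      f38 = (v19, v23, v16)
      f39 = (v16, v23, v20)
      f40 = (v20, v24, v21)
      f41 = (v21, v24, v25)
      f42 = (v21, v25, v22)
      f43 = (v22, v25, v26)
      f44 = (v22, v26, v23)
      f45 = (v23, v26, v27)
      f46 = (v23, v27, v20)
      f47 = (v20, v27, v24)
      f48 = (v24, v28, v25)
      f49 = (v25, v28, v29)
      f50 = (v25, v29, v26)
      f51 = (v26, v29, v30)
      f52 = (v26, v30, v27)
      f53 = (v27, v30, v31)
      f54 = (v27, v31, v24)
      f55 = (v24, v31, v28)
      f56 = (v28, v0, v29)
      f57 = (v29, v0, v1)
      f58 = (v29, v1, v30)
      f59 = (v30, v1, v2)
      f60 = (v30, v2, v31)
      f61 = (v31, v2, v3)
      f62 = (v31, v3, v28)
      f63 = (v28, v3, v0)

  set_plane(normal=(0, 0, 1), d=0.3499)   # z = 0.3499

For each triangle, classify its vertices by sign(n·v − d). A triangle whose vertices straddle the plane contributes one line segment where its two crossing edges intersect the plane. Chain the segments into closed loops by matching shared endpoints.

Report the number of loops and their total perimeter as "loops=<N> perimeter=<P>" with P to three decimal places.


loops=2 perimeter=27.676

Straddling triangles (32 of 64):
  (v0,v4,v1) [--+] → (2.16979, 0.555968, 0.3499)–(2.4001, 0, 0.3499)  len=0.6018
  (v1,v4,v5) [+-+] → (2.16979, 0.555968, 0.3499)–(1.69714, 1.69714, 0.3499)  len=1.2352
  (v1,v5,v2) [++-] → (1.64725, 1.14117, 0.3499)–(2.1199, 0, 0.3499)  len=1.2352
  (v2,v5,v6) [-+-] → (1.64725, 1.14117, 0.3499)–(1.49903, 1.49903, 0.3499)  len=0.3873
  (v4,v8,v5) [--+] → (1.14117, 1.92745, 0.3499)–(1.69714, 1.69714, 0.3499)  len=0.6018
  (v5,v8,v9) [+-+] → (1.14117, 1.92745, 0.3499)–(0, 2.4001, 0.3499)  len=1.2352
  (v5,v9,v6) [++-] → (0.357855, 1.97168, 0.3499)–(1.49903, 1.49903, 0.3499)  len=1.2352
  (v6,v9,v10) [-+-] → (0.357855, 1.97168, 0.3499)–(0, 2.1199, 0.3499)  len=0.3873
  (v8,v12,v9) [--+] → (-0.555968, 2.16979, 0.3499)–(0, 2.4001, 0.3499)  len=0.6018
  (v9,v12,v13) [+-+] → (-0.555968, 2.16979, 0.3499)–(-1.69714, 1.69714, 0.3499)  len=1.2352
  (v9,v13,v10) [++-] → (-1.14117, 1.64725, 0.3499)–(0, 2.1199, 0.3499)  len=1.2352
  (v10,v13,v14) [-+-] → (-1.14117, 1.64725, 0.3499)–(-1.49903, 1.49903, 0.3499)  len=0.3873
  (v12,v16,v13) [--+] → (-1.92745, 1.14117, 0.3499)–(-1.69714, 1.69714, 0.3499)  len=0.6018
  (v13,v16,v17) [+-+] → (-1.92745, 1.14117, 0.3499)–(-2.4001, 0, 0.3499)  len=1.2352
  (v13,v17,v14) [++-] → (-1.97168, 0.357855, 0.3499)–(-1.49903, 1.49903, 0.3499)  len=1.2352
  (v14,v17,v18) [-+-] → (-1.97168, 0.357855, 0.3499)–(-2.1199, 0, 0.3499)  len=0.3873
  (v16,v20,v17) [--+] → (-2.16979, -0.555968, 0.3499)–(-2.4001, 0, 0.3499)  len=0.6018
  (v17,v20,v21) [+-+] → (-2.16979, -0.555968, 0.3499)–(-1.69714, -1.69714, 0.3499)  len=1.2352
  (v17,v21,v18) [++-] → (-1.64725, -1.14117, 0.3499)–(-2.1199, 0, 0.3499)  len=1.2352
  (v18,v21,v22) [-+-] → (-1.64725, -1.14117, 0.3499)–(-1.49903, -1.49903, 0.3499)  len=0.3873
  (v20,v24,v21) [--+] → (-1.14117, -1.92745, 0.3499)–(-1.69714, -1.69714, 0.3499)  len=0.6018
  (v21,v24,v25) [+-+] → (-1.14117, -1.92745, 0.3499)–(0, -2.4001, 0.3499)  len=1.2352
  (v21,v25,v22) [++-] → (-0.357855, -1.97168, 0.3499)–(-1.49903, -1.49903, 0.3499)  len=1.2352
  (v22,v25,v26) [-+-] → (-0.357855, -1.97168, 0.3499)–(0, -2.1199, 0.3499)  len=0.3873
  (v24,v28,v25) [--+] → (0.555968, -2.16979, 0.3499)–(0, -2.4001, 0.3499)  len=0.6018
  (v25,v28,v29) [+-+] → (0.555968, -2.16979, 0.3499)–(1.69714, -1.69714, 0.3499)  len=1.2352
  (v25,v29,v26) [++-] → (1.14117, -1.64725, 0.3499)–(0, -2.1199, 0.3499)  len=1.2352
  (v26,v29,v30) [-+-] → (1.14117, -1.64725, 0.3499)–(1.49903, -1.49903, 0.3499)  len=0.3873
  (v28,v0,v29) [--+] → (1.92745, -1.14117, 0.3499)–(1.69714, -1.69714, 0.3499)  len=0.6018
  (v29,v0,v1) [+-+] → (1.92745, -1.14117, 0.3499)–(2.4001, 0, 0.3499)  len=1.2352
  (v29,v1,v30) [++-] → (1.97168, -0.357855, 0.3499)–(1.49903, -1.49903, 0.3499)  len=1.2352
  (v30,v1,v2) [-+-] → (1.97168, -0.357855, 0.3499)–(2.1199, 0, 0.3499)  len=0.3873

Chained into 2 loop(s):
  loop 1: 16 segments, perimeter = 14.6957
  loop 2: 16 segments, perimeter = 12.9802
Total perimeter = 27.676


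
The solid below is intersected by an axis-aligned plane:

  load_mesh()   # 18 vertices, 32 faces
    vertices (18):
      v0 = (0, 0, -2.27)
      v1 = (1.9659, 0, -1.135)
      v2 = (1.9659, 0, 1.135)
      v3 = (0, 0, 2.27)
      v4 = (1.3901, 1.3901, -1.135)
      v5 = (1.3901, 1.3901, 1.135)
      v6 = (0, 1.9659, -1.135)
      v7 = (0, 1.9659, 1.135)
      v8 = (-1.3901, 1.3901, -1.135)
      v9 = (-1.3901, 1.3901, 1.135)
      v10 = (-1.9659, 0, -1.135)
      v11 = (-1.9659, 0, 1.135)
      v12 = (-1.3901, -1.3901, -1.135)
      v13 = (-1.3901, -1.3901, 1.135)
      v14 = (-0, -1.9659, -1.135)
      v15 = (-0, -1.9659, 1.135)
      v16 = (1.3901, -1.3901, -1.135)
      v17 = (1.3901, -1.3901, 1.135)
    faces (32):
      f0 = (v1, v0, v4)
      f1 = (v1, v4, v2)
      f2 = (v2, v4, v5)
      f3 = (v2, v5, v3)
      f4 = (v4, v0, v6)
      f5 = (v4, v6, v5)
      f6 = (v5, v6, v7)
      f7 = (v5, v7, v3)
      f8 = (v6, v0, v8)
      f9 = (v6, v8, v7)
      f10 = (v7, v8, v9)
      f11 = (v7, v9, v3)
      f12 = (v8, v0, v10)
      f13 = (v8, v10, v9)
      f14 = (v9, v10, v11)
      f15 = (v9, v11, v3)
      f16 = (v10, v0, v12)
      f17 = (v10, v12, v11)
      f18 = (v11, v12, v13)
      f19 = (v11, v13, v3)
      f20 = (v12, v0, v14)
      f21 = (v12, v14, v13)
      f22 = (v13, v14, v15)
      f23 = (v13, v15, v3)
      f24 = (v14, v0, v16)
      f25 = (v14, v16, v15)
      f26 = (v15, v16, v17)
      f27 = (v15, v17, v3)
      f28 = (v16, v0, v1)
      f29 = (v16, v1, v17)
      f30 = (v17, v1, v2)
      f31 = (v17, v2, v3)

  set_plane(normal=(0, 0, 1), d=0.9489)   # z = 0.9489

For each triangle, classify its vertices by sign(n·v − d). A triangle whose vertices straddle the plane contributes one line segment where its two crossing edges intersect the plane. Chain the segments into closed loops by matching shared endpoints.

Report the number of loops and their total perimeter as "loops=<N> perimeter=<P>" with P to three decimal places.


Straddling triangles (16 of 32):
  (v1,v4,v2) [--+] → (1.91869, 0.113964, 0.9489)–(1.9659, 0, 0.9489)  len=0.1234
  (v2,v4,v5) [+-+] → (1.91869, 0.113964, 0.9489)–(1.3901, 1.3901, 0.9489)  len=1.3813
  (v4,v6,v5) [--+] → (1.27614, 1.43731, 0.9489)–(1.3901, 1.3901, 0.9489)  len=0.1234
  (v5,v6,v7) [+-+] → (1.27614, 1.43731, 0.9489)–(0, 1.9659, 0.9489)  len=1.3813
  (v6,v8,v7) [--+] → (-0.113964, 1.91869, 0.9489)–(0, 1.9659, 0.9489)  len=0.1234
  (v7,v8,v9) [+-+] → (-0.113964, 1.91869, 0.9489)–(-1.3901, 1.3901, 0.9489)  len=1.3813
  (v8,v10,v9) [--+] → (-1.43731, 1.27614, 0.9489)–(-1.3901, 1.3901, 0.9489)  len=0.1234
  (v9,v10,v11) [+-+] → (-1.43731, 1.27614, 0.9489)–(-1.9659, 0, 0.9489)  len=1.3813
  (v10,v12,v11) [--+] → (-1.91869, -0.113964, 0.9489)–(-1.9659, 0, 0.9489)  len=0.1234
  (v11,v12,v13) [+-+] → (-1.91869, -0.113964, 0.9489)–(-1.3901, -1.3901, 0.9489)  len=1.3813
  (v12,v14,v13) [--+] → (-1.27614, -1.43731, 0.9489)–(-1.3901, -1.3901, 0.9489)  len=0.1234
  (v13,v14,v15) [+-+] → (-1.27614, -1.43731, 0.9489)–(0, -1.9659, 0.9489)  len=1.3813
  (v14,v16,v15) [--+] → (0.113964, -1.91869, 0.9489)–(0, -1.9659, 0.9489)  len=0.1234
  (v15,v16,v17) [+-+] → (0.113964, -1.91869, 0.9489)–(1.3901, -1.3901, 0.9489)  len=1.3813
  (v16,v1,v17) [--+] → (1.43731, -1.27614, 0.9489)–(1.3901, -1.3901, 0.9489)  len=0.1234
  (v17,v1,v2) [+-+] → (1.43731, -1.27614, 0.9489)–(1.9659, 0, 0.9489)  len=1.3813

Chained into 1 loop(s):
  loop 1: 16 segments, perimeter = 12.0371
Total perimeter = 12.037

loops=1 perimeter=12.037


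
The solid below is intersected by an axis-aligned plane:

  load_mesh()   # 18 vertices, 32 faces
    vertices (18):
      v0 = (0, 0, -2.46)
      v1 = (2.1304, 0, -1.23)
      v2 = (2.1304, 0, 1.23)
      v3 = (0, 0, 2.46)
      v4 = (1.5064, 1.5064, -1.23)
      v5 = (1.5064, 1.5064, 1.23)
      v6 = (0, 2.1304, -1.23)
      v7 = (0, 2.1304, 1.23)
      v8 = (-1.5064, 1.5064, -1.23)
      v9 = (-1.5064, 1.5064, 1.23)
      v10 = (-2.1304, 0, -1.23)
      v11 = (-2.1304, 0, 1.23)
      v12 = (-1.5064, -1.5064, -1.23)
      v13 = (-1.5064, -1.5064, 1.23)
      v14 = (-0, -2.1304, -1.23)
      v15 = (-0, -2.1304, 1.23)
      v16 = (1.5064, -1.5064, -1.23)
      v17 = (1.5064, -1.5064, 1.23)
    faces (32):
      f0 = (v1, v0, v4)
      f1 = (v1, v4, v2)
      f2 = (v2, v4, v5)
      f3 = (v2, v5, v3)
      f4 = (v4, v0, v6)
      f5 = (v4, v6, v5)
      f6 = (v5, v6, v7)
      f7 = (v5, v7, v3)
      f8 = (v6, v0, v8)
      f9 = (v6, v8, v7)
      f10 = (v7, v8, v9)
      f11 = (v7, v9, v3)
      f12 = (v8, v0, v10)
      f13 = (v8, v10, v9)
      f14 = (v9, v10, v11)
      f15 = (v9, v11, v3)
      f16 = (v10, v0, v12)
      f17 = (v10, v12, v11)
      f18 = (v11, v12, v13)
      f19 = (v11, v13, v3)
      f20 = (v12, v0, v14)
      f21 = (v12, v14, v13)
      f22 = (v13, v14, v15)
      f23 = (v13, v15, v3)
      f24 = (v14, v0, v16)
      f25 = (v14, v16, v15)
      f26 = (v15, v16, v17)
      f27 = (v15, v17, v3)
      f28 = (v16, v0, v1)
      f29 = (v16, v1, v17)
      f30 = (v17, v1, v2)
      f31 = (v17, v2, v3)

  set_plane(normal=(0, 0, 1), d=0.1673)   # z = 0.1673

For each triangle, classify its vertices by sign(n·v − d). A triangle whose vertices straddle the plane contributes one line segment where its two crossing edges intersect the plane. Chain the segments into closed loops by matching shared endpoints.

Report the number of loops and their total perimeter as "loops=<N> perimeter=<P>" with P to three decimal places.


Straddling triangles (16 of 32):
  (v1,v4,v2) [--+] → (1.86084, 0.650753, 0.1673)–(2.1304, 0, 0.1673)  len=0.7044
  (v2,v4,v5) [+-+] → (1.86084, 0.650753, 0.1673)–(1.5064, 1.5064, 0.1673)  len=0.9262
  (v4,v6,v5) [--+] → (0.855647, 1.77596, 0.1673)–(1.5064, 1.5064, 0.1673)  len=0.7044
  (v5,v6,v7) [+-+] → (0.855647, 1.77596, 0.1673)–(0, 2.1304, 0.1673)  len=0.9262
  (v6,v8,v7) [--+] → (-0.650753, 1.86084, 0.1673)–(0, 2.1304, 0.1673)  len=0.7044
  (v7,v8,v9) [+-+] → (-0.650753, 1.86084, 0.1673)–(-1.5064, 1.5064, 0.1673)  len=0.9262
  (v8,v10,v9) [--+] → (-1.77596, 0.855647, 0.1673)–(-1.5064, 1.5064, 0.1673)  len=0.7044
  (v9,v10,v11) [+-+] → (-1.77596, 0.855647, 0.1673)–(-2.1304, 0, 0.1673)  len=0.9262
  (v10,v12,v11) [--+] → (-1.86084, -0.650753, 0.1673)–(-2.1304, 0, 0.1673)  len=0.7044
  (v11,v12,v13) [+-+] → (-1.86084, -0.650753, 0.1673)–(-1.5064, -1.5064, 0.1673)  len=0.9262
  (v12,v14,v13) [--+] → (-0.855647, -1.77596, 0.1673)–(-1.5064, -1.5064, 0.1673)  len=0.7044
  (v13,v14,v15) [+-+] → (-0.855647, -1.77596, 0.1673)–(0, -2.1304, 0.1673)  len=0.9262
  (v14,v16,v15) [--+] → (0.650753, -1.86084, 0.1673)–(0, -2.1304, 0.1673)  len=0.7044
  (v15,v16,v17) [+-+] → (0.650753, -1.86084, 0.1673)–(1.5064, -1.5064, 0.1673)  len=0.9262
  (v16,v1,v17) [--+] → (1.77596, -0.855647, 0.1673)–(1.5064, -1.5064, 0.1673)  len=0.7044
  (v17,v1,v2) [+-+] → (1.77596, -0.855647, 0.1673)–(2.1304, 0, 0.1673)  len=0.9262

Chained into 1 loop(s):
  loop 1: 16 segments, perimeter = 13.0442
Total perimeter = 13.044

loops=1 perimeter=13.044


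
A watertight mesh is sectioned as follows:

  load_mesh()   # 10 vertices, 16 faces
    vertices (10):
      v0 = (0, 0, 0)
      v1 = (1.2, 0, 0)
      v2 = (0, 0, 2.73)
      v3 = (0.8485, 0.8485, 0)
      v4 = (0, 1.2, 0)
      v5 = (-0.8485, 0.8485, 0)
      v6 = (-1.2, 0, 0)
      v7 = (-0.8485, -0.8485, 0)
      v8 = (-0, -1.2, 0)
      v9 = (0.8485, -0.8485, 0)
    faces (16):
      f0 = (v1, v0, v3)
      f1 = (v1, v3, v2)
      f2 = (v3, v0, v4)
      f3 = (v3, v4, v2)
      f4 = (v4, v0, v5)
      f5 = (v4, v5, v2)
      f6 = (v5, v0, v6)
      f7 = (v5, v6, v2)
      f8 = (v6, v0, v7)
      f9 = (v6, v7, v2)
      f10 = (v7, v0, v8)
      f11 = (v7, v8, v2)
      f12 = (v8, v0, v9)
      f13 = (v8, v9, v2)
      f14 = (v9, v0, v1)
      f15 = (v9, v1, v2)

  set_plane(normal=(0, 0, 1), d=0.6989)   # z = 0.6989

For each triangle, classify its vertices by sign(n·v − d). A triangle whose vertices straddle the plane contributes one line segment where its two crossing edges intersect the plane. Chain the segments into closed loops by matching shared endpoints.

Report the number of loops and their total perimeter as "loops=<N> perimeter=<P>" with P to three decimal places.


Straddling triangles (8 of 16):
  (v1,v3,v2) [--+] → (0.631278, 0.631278, 0.6989)–(0.892791, 0, 0.6989)  len=0.6833
  (v3,v4,v2) [--+] → (0, 0.892791, 0.6989)–(0.631278, 0.631278, 0.6989)  len=0.6833
  (v4,v5,v2) [--+] → (-0.631278, 0.631278, 0.6989)–(0, 0.892791, 0.6989)  len=0.6833
  (v5,v6,v2) [--+] → (-0.892791, 0, 0.6989)–(-0.631278, 0.631278, 0.6989)  len=0.6833
  (v6,v7,v2) [--+] → (-0.631278, -0.631278, 0.6989)–(-0.892791, 0, 0.6989)  len=0.6833
  (v7,v8,v2) [--+] → (0, -0.892791, 0.6989)–(-0.631278, -0.631278, 0.6989)  len=0.6833
  (v8,v9,v2) [--+] → (0.631278, -0.631278, 0.6989)–(0, -0.892791, 0.6989)  len=0.6833
  (v9,v1,v2) [--+] → (0.892791, 0, 0.6989)–(0.631278, -0.631278, 0.6989)  len=0.6833

Chained into 1 loop(s):
  loop 1: 8 segments, perimeter = 5.4664
Total perimeter = 5.466

loops=1 perimeter=5.466


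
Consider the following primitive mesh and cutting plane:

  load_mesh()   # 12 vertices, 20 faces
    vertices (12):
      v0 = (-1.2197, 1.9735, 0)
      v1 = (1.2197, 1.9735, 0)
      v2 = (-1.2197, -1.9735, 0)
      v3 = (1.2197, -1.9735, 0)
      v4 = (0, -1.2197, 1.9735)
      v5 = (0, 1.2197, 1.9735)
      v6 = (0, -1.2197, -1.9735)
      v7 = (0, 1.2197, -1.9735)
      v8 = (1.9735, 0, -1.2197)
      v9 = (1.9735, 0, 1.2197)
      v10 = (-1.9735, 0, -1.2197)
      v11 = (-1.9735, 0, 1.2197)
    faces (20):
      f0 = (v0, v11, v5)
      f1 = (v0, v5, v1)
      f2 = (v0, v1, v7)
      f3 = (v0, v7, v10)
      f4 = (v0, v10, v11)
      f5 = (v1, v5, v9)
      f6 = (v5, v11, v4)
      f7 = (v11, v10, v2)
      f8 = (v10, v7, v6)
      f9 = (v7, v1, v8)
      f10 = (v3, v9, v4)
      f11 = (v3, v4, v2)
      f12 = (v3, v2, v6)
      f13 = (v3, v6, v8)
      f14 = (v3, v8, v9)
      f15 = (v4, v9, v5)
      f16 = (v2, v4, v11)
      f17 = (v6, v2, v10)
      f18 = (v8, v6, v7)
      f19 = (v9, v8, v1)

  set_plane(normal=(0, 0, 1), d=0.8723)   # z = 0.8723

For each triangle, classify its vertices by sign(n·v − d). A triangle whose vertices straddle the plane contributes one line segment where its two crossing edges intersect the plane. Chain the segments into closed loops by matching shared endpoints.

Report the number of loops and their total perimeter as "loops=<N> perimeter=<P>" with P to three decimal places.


Straddling triangles (10 of 20):
  (v0,v11,v5) [-++] → (-1.7588, 0.5621, 0.8723)–(-0.680585, 1.64032, 0.8723)  len=1.5248
  (v0,v5,v1) [-+-] → (-0.680585, 1.64032, 0.8723)–(0.680585, 1.64032, 0.8723)  len=1.3612
  (v0,v10,v11) [--+] → (-1.9735, 0, 0.8723)–(-1.7588, 0.5621, 0.8723)  len=0.6017
  (v1,v5,v9) [-++] → (0.680585, 1.64032, 0.8723)–(1.7588, 0.5621, 0.8723)  len=1.5248
  (v11,v10,v2) [+--] → (-1.9735, 0, 0.8723)–(-1.7588, -0.5621, 0.8723)  len=0.6017
  (v3,v9,v4) [-++] → (1.7588, -0.5621, 0.8723)–(0.680585, -1.64032, 0.8723)  len=1.5248
  (v3,v4,v2) [-+-] → (0.680585, -1.64032, 0.8723)–(-0.680585, -1.64032, 0.8723)  len=1.3612
  (v3,v8,v9) [--+] → (1.9735, 0, 0.8723)–(1.7588, -0.5621, 0.8723)  len=0.6017
  (v2,v4,v11) [-++] → (-0.680585, -1.64032, 0.8723)–(-1.7588, -0.5621, 0.8723)  len=1.5248
  (v9,v8,v1) [+--] → (1.9735, 0, 0.8723)–(1.7588, 0.5621, 0.8723)  len=0.6017

Chained into 1 loop(s):
  loop 1: 10 segments, perimeter = 11.2285
Total perimeter = 11.228

loops=1 perimeter=11.228


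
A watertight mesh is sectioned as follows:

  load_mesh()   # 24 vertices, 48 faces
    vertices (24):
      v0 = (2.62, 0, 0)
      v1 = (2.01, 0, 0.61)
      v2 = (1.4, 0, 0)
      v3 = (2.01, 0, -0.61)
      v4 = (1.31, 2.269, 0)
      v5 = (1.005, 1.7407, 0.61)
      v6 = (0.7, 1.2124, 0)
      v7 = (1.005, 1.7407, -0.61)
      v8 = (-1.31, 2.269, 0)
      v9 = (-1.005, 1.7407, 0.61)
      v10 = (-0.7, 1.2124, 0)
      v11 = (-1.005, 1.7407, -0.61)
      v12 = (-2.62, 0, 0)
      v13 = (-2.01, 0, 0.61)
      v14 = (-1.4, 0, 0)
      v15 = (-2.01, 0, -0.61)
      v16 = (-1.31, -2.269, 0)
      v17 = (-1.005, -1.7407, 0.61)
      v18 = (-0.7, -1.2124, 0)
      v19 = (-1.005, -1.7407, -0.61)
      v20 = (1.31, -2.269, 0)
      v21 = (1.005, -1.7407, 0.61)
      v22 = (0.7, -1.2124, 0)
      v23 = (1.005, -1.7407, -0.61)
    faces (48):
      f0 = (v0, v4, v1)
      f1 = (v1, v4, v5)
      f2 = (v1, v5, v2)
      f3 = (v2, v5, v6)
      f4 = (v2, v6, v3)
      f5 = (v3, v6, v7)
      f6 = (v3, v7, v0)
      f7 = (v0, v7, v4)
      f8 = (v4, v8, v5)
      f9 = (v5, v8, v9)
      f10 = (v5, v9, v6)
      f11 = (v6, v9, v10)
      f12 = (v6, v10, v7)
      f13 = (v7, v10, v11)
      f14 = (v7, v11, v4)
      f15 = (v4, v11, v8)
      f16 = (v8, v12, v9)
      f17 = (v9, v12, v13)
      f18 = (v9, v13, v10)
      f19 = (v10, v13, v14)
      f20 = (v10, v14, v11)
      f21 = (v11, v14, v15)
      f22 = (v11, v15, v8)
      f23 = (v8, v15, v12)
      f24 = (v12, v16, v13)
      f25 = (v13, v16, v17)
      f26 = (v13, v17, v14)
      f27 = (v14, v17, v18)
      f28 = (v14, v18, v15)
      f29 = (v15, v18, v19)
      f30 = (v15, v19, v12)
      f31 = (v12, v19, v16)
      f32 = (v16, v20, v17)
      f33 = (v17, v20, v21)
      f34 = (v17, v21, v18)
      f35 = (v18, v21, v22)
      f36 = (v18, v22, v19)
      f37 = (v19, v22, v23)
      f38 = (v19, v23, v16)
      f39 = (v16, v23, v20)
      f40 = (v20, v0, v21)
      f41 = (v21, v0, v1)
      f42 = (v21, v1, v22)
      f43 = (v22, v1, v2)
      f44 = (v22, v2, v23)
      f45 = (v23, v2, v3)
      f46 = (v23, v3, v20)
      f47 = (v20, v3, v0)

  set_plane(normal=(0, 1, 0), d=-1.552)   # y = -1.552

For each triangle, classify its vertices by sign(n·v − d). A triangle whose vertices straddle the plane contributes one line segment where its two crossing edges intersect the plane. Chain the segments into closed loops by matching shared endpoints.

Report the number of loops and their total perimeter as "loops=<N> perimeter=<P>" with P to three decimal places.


loops=1 perimeter=8.267

Straddling triangles (18 of 48):
  (v12,v16,v13) [+-+] → (-1.72396, -1.552, 0)–(-1.5312, -1.552, 0.192759)  len=0.2726
  (v13,v16,v17) [+--] → (-1.5312, -1.552, 0.192759)–(-1.11395, -1.552, 0.61)  len=0.5901
  (v13,v17,v14) [+-+] → (-1.11395, -1.552, 0.61)–(-1.04782, -1.552, 0.543873)  len=0.0935
  (v14,v17,v18) [+-+] → (-1.04782, -1.552, 0.543873)–(-0.896059, -1.552, 0.392118)  len=0.2146
  (v15,v18,v19) [++-] → (-0.896059, -1.552, -0.392118)–(-1.11395, -1.552, -0.61)  len=0.3081
  (v15,v19,v12) [+-+] → (-1.11395, -1.552, -0.61)–(-1.18007, -1.552, -0.543873)  len=0.0935
  (v12,v19,v16) [+--] → (-1.18007, -1.552, -0.543873)–(-1.72396, -1.552, 0)  len=0.7692
  (v17,v21,v18) [--+] → (0.396002, -1.552, 0.392118)–(-0.896059, -1.552, 0.392118)  len=1.2921
  (v18,v21,v22) [+-+] → (0.396002, -1.552, 0.392118)–(0.896059, -1.552, 0.392118)  len=0.5001
  (v18,v22,v19) [++-] → (-0.396002, -1.552, -0.392118)–(-0.896059, -1.552, -0.392118)  len=0.5001
  (v19,v22,v23) [-+-] → (-0.396002, -1.552, -0.392118)–(0.896059, -1.552, -0.392118)  len=1.2921
  (v20,v0,v21) [-+-] → (1.72396, -1.552, 0)–(1.18007, -1.552, 0.543873)  len=0.7692
  (v21,v0,v1) [-++] → (1.18007, -1.552, 0.543873)–(1.11395, -1.552, 0.61)  len=0.0935
  (v21,v1,v22) [-++] → (1.11395, -1.552, 0.61)–(0.896059, -1.552, 0.392118)  len=0.3081
  (v22,v2,v23) [++-] → (1.04782, -1.552, -0.543873)–(0.896059, -1.552, -0.392118)  len=0.2146
  (v23,v2,v3) [-++] → (1.04782, -1.552, -0.543873)–(1.11395, -1.552, -0.61)  len=0.0935
  (v23,v3,v20) [-+-] → (1.11395, -1.552, -0.61)–(1.5312, -1.552, -0.192759)  len=0.5901
  (v20,v3,v0) [-++] → (1.5312, -1.552, -0.192759)–(1.72396, -1.552, 0)  len=0.2726

Chained into 1 loop(s):
  loop 1: 18 segments, perimeter = 8.2675
Total perimeter = 8.267


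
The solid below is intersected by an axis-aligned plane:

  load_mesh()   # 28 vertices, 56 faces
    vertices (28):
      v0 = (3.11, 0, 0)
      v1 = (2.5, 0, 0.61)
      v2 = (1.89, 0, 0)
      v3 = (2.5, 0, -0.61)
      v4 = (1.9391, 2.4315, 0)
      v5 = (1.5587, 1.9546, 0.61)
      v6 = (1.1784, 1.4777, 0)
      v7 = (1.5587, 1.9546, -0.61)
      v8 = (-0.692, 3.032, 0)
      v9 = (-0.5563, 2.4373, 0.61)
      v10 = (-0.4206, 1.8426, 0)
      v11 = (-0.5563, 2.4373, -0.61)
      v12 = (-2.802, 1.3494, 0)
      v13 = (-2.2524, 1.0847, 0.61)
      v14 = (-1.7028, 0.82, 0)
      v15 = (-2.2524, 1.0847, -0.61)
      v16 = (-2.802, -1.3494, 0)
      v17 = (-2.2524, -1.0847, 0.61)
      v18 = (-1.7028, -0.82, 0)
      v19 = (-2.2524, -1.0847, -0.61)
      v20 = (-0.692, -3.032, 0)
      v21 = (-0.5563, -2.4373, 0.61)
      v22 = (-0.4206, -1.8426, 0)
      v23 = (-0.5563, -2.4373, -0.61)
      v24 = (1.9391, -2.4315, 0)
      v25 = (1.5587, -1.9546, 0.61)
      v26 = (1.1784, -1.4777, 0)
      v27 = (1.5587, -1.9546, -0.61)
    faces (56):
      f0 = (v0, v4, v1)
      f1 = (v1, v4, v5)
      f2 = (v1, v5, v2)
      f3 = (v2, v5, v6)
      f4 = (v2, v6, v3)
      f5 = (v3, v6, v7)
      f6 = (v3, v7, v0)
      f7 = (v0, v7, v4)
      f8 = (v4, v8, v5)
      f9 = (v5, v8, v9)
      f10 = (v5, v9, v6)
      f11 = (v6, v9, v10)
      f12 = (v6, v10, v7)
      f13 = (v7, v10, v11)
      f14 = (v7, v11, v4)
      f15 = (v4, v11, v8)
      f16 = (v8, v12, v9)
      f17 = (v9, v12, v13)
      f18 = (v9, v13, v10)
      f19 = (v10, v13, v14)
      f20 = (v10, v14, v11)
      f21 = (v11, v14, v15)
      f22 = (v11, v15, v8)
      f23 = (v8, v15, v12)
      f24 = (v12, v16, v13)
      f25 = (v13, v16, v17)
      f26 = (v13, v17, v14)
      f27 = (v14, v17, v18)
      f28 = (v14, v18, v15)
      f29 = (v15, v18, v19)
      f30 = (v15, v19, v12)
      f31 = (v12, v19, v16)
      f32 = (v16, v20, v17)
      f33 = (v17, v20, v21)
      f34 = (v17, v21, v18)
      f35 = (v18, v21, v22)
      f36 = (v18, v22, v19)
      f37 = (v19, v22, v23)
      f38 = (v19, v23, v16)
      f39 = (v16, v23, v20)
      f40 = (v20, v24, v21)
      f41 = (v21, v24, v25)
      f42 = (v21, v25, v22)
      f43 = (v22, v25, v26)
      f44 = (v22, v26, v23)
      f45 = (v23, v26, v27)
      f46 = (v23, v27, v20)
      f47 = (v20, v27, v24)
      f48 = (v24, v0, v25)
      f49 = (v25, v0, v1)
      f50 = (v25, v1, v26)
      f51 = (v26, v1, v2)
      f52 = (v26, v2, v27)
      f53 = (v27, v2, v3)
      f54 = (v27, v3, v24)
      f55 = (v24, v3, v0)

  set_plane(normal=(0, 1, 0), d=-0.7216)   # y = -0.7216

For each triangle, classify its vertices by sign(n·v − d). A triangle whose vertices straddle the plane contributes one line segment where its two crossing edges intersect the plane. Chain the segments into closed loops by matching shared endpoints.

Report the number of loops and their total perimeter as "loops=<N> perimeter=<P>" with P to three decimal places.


Straddling triangles (16 of 56):
  (v12,v16,v13) [+-+] → (-2.802, -0.7216, 0)–(-2.66025, -0.7216, 0.15733)  len=0.2118
  (v13,v16,v17) [+--] → (-2.66025, -0.7216, 0.15733)–(-2.2524, -0.7216, 0.61)  len=0.6093
  (v13,v17,v14) [+-+] → (-2.2524, -0.7216, 0.61)–(-2.14763, -0.7216, 0.493713)  len=0.1565
  (v14,v17,v18) [+--] → (-2.14763, -0.7216, 0.493713)–(-1.7028, -0.7216, 0)  len=0.6645
  (v14,v18,v15) [+-+] → (-1.7028, -0.7216, 0)–(-1.73119, -0.7216, -0.0315136)  len=0.0424
  (v15,v18,v19) [+--] → (-1.73119, -0.7216, -0.0315136)–(-2.2524, -0.7216, -0.61)  len=0.7787
  (v15,v19,v12) [+-+] → (-2.2524, -0.7216, -0.61)–(-2.33439, -0.7216, -0.519005)  len=0.1225
  (v12,v19,v16) [+--] → (-2.33439, -0.7216, -0.519005)–(-2.802, -0.7216, 0)  len=0.6986
  (v24,v0,v25) [-+-] → (2.76251, -0.7216, 0)–(2.53729, -0.7216, 0.2252)  len=0.3185
  (v25,v0,v1) [-++] → (2.53729, -0.7216, 0.2252)–(2.15249, -0.7216, 0.61)  len=0.5442
  (v25,v1,v26) [-+-] → (2.15249, -0.7216, 0.61)–(1.85463, -0.7216, 0.312121)  len=0.4213
  (v26,v1,v2) [-++] → (1.85463, -0.7216, 0.312121)–(1.54251, -0.7216, 0)  len=0.4414
  (v26,v2,v27) [-+-] → (1.54251, -0.7216, 0)–(1.76769, -0.7216, -0.2252)  len=0.3185
  (v27,v2,v3) [-++] → (1.76769, -0.7216, -0.2252)–(2.15249, -0.7216, -0.61)  len=0.5442
  (v27,v3,v24) [-+-] → (2.15249, -0.7216, -0.61)–(2.33354, -0.7216, -0.428969)  len=0.2560
  (v24,v3,v0) [-++] → (2.33354, -0.7216, -0.428969)–(2.76251, -0.7216, 0)  len=0.6067

Chained into 2 loop(s):
  loop 1: 8 segments, perimeter = 3.2843
  loop 2: 8 segments, perimeter = 3.4507
Total perimeter = 6.735

loops=2 perimeter=6.735


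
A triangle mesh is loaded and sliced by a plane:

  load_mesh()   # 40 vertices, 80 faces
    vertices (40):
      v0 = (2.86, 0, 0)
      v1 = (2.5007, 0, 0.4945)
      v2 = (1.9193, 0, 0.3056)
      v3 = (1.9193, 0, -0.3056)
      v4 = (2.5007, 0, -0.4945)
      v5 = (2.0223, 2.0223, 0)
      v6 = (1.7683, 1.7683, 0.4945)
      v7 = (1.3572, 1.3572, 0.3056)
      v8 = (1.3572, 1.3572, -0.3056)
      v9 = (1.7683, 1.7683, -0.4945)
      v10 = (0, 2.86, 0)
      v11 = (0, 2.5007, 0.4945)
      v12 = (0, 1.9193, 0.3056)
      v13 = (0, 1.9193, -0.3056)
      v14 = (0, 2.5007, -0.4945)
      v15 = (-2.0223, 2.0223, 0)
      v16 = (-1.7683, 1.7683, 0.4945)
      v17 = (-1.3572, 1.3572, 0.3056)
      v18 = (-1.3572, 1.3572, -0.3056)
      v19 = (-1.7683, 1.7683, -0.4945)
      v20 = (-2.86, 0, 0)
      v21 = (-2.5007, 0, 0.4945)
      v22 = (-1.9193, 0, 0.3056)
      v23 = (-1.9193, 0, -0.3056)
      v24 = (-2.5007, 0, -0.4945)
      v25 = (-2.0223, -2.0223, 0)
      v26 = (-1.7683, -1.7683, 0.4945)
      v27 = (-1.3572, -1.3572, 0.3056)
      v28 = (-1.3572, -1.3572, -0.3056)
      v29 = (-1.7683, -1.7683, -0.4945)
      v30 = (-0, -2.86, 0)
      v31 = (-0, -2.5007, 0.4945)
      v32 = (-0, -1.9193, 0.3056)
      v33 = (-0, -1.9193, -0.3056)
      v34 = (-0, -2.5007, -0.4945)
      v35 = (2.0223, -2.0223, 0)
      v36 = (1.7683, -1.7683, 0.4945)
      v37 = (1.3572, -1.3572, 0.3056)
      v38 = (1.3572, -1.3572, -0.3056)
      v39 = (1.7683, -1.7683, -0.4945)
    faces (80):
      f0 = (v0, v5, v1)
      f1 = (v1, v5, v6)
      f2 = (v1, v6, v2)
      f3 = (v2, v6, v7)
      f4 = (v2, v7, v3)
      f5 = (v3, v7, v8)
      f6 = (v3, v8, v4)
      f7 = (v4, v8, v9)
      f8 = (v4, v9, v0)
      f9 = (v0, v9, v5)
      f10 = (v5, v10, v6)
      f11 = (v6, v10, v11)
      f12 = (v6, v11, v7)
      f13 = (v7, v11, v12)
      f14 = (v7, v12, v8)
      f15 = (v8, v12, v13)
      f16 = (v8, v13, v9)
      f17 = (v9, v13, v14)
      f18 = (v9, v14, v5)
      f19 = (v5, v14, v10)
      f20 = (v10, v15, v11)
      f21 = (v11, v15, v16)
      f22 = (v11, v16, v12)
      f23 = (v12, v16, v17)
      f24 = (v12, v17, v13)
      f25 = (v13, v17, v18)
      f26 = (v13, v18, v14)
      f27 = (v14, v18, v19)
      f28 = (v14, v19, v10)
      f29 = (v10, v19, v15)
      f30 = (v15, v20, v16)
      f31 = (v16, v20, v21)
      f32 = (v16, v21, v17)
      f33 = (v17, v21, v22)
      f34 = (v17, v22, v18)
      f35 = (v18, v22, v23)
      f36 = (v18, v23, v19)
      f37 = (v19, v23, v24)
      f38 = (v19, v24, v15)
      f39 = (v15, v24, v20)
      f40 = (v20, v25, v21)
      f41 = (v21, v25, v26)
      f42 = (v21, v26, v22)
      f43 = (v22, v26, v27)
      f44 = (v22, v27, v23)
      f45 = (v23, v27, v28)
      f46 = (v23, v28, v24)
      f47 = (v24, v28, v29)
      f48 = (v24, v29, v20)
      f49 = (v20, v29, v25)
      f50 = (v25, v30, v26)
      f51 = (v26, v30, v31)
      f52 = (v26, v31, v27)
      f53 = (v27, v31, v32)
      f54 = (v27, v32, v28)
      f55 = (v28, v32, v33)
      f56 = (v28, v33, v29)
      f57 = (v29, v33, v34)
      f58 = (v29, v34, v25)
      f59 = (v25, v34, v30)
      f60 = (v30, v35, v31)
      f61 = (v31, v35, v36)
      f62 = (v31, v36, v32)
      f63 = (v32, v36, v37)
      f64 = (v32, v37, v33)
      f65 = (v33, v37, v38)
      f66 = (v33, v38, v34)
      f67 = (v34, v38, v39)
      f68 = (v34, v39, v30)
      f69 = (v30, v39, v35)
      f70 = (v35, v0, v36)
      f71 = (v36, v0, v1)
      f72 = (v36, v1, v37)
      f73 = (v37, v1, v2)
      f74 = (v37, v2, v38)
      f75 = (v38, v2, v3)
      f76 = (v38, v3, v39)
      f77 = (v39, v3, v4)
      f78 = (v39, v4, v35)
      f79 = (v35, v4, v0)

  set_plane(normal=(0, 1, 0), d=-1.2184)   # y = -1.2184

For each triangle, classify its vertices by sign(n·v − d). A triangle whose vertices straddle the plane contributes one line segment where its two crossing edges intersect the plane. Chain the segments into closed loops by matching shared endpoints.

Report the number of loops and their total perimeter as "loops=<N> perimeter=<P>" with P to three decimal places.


Straddling triangles (20 of 80):
  (v20,v25,v21) [+-+] → (-2.3553, -1.2184, 0)–(-2.21247, -1.2184, 0.196572)  len=0.2430
  (v21,v25,v26) [+--] → (-2.21247, -1.2184, 0.196572)–(-1.99606, -1.2184, 0.4945)  len=0.3682
  (v21,v26,v22) [+-+] → (-1.99606, -1.2184, 0.4945)–(-1.81526, -1.2184, 0.435757)  len=0.1901
  (v22,v26,v27) [+--] → (-1.81526, -1.2184, 0.435757)–(-1.41469, -1.2184, 0.3056)  len=0.4212
  (v22,v27,v23) [+-+] → (-1.41469, -1.2184, 0.3056)–(-1.41469, -1.2184, 0.243093)  len=0.0625
  (v23,v27,v28) [+--] → (-1.41469, -1.2184, 0.243093)–(-1.41469, -1.2184, -0.3056)  len=0.5487
  (v23,v28,v24) [+-+] → (-1.41469, -1.2184, -0.3056)–(-1.47415, -1.2184, -0.324919)  len=0.0625
  (v24,v28,v29) [+--] → (-1.47415, -1.2184, -0.324919)–(-1.99606, -1.2184, -0.4945)  len=0.5488
  (v24,v29,v20) [+-+] → (-1.99606, -1.2184, -0.4945)–(-2.10779, -1.2184, -0.340722)  len=0.1901
  (v20,v29,v25) [+--] → (-2.10779, -1.2184, -0.340722)–(-2.3553, -1.2184, 0)  len=0.4211
  (v35,v0,v36) [-+-] → (2.3553, -1.2184, 0)–(2.10779, -1.2184, 0.340722)  len=0.4211
  (v36,v0,v1) [-++] → (2.10779, -1.2184, 0.340722)–(1.99606, -1.2184, 0.4945)  len=0.1901
  (v36,v1,v37) [-+-] → (1.99606, -1.2184, 0.4945)–(1.47415, -1.2184, 0.324919)  len=0.5488
  (v37,v1,v2) [-++] → (1.47415, -1.2184, 0.324919)–(1.41469, -1.2184, 0.3056)  len=0.0625
  (v37,v2,v38) [-+-] → (1.41469, -1.2184, 0.3056)–(1.41469, -1.2184, -0.243093)  len=0.5487
  (v38,v2,v3) [-++] → (1.41469, -1.2184, -0.243093)–(1.41469, -1.2184, -0.3056)  len=0.0625
  (v38,v3,v39) [-+-] → (1.41469, -1.2184, -0.3056)–(1.81526, -1.2184, -0.435757)  len=0.4212
  (v39,v3,v4) [-++] → (1.81526, -1.2184, -0.435757)–(1.99606, -1.2184, -0.4945)  len=0.1901
  (v39,v4,v35) [-+-] → (1.99606, -1.2184, -0.4945)–(2.21247, -1.2184, -0.196572)  len=0.3682
  (v35,v4,v0) [-++] → (2.21247, -1.2184, -0.196572)–(2.3553, -1.2184, 0)  len=0.2430

Chained into 2 loop(s):
  loop 1: 10 segments, perimeter = 3.0562
  loop 2: 10 segments, perimeter = 3.0562
Total perimeter = 6.112

loops=2 perimeter=6.112


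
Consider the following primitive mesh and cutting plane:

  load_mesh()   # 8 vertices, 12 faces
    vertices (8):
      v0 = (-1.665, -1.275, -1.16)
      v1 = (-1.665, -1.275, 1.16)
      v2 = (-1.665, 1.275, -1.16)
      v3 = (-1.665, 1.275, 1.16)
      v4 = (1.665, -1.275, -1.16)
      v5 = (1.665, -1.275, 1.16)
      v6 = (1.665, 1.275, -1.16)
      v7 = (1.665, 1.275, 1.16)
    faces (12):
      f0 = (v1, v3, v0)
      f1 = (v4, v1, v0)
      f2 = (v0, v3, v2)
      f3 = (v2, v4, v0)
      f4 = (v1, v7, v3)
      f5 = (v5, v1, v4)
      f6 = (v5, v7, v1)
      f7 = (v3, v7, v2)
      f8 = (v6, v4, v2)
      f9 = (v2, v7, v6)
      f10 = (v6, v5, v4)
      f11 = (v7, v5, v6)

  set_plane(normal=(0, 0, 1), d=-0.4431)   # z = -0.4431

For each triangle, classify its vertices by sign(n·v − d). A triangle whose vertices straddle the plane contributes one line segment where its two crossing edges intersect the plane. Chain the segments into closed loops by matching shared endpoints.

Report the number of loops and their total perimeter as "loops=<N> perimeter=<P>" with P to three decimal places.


loops=1 perimeter=11.760

Straddling triangles (8 of 12):
  (v1,v3,v0) [++-] → (-1.665, -0.487028, -0.4431)–(-1.665, -1.275, -0.4431)  len=0.7880
  (v4,v1,v0) [-+-] → (0.636001, -1.275, -0.4431)–(-1.665, -1.275, -0.4431)  len=2.3010
  (v0,v3,v2) [-+-] → (-1.665, -0.487028, -0.4431)–(-1.665, 1.275, -0.4431)  len=1.7620
  (v5,v1,v4) [++-] → (0.636001, -1.275, -0.4431)–(1.665, -1.275, -0.4431)  len=1.0290
  (v3,v7,v2) [++-] → (-0.636001, 1.275, -0.4431)–(-1.665, 1.275, -0.4431)  len=1.0290
  (v2,v7,v6) [-+-] → (-0.636001, 1.275, -0.4431)–(1.665, 1.275, -0.4431)  len=2.3010
  (v6,v5,v4) [-+-] → (1.665, 0.487028, -0.4431)–(1.665, -1.275, -0.4431)  len=1.7620
  (v7,v5,v6) [++-] → (1.665, 0.487028, -0.4431)–(1.665, 1.275, -0.4431)  len=0.7880

Chained into 1 loop(s):
  loop 1: 8 segments, perimeter = 11.7600
Total perimeter = 11.760


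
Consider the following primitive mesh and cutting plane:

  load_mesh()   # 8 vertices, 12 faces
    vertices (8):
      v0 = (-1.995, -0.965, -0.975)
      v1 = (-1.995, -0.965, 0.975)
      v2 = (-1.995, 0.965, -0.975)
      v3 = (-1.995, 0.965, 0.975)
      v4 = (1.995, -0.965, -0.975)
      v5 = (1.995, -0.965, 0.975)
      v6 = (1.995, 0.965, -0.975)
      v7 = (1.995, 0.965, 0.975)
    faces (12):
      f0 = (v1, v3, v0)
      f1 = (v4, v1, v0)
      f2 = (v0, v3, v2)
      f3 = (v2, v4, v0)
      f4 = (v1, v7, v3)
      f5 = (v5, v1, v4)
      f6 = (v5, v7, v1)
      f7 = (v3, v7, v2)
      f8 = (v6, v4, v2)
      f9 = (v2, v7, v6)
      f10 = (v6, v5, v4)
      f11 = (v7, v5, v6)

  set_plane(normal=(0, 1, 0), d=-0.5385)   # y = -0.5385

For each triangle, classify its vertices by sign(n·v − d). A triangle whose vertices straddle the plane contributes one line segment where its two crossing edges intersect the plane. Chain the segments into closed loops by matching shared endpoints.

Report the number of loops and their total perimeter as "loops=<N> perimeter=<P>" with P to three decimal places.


loops=1 perimeter=11.880

Straddling triangles (8 of 12):
  (v1,v3,v0) [-+-] → (-1.995, -0.5385, 0.975)–(-1.995, -0.5385, -0.54408)  len=1.5191
  (v0,v3,v2) [-++] → (-1.995, -0.5385, -0.54408)–(-1.995, -0.5385, -0.975)  len=0.4309
  (v2,v4,v0) [+--] → (1.11327, -0.5385, -0.975)–(-1.995, -0.5385, -0.975)  len=3.1083
  (v1,v7,v3) [-++] → (-1.11327, -0.5385, 0.975)–(-1.995, -0.5385, 0.975)  len=0.8817
  (v5,v7,v1) [-+-] → (1.995, -0.5385, 0.975)–(-1.11327, -0.5385, 0.975)  len=3.1083
  (v6,v4,v2) [+-+] → (1.995, -0.5385, -0.975)–(1.11327, -0.5385, -0.975)  len=0.8817
  (v6,v5,v4) [+--] → (1.995, -0.5385, 0.54408)–(1.995, -0.5385, -0.975)  len=1.5191
  (v7,v5,v6) [+-+] → (1.995, -0.5385, 0.975)–(1.995, -0.5385, 0.54408)  len=0.4309

Chained into 1 loop(s):
  loop 1: 8 segments, perimeter = 11.8800
Total perimeter = 11.880
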